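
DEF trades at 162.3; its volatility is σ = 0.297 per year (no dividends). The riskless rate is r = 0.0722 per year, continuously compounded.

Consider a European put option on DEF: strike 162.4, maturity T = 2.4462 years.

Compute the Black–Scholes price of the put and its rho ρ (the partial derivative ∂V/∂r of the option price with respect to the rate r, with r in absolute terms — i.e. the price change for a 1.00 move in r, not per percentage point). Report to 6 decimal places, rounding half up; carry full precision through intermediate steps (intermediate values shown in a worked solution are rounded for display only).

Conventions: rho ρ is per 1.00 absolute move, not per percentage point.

price = 16.210026
ρ = -147.066872

σ√T = 0.297·√2.4462 = 0.464518
d₁ = (ln(S/K) + (r+σ²/2)T) / (σ√T) = (ln(162.3/162.4) + (0.0722+0.297²/2)·2.4462) / 0.464518 = (-0.000616 + 0.284504) / 0.464518 = 0.611146
d₂ = d₁ − σ√T = 0.611146 − 0.464518 = 0.146628
e^{−rT} = 0.838102
N(−d₁) = 0.270552,  N(−d₂) = 0.441713
Put price V = K·e^{−rT}·N(−d₂) − S·N(−d₁) = 60.120543 − 43.910517 = 16.210026
ρ = −K·T·e^{−rT}·N(−d₂) = -147.066872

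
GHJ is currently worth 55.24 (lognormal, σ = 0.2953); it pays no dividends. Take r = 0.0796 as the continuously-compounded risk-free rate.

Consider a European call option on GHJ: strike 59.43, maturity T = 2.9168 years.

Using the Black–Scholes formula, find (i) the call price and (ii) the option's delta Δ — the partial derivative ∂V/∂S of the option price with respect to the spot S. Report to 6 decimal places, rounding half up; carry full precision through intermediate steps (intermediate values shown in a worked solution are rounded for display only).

price = 14.741481
Δ = 0.714835

σ√T = 0.2953·√2.9168 = 0.504332
d₁ = (ln(S/K) + (r+σ²/2)T) / (σ√T) = (ln(55.24/59.43) + (0.0796+0.2953²/2)·2.9168) / 0.504332 = (-0.073112 + 0.359353) / 0.504332 = 0.567564
d₂ = d₁ − σ√T = 0.567564 − 0.504332 = 0.063232
e^{−rT} = 0.792806
N(d₁) = 0.714835,  N(d₂) = 0.525209
Call price V = S·N(d₁) − K·e^{−rT}·N(d₂) = 39.487461 − 24.745981 = 14.741481
Δ = N(d₁) = 0.714835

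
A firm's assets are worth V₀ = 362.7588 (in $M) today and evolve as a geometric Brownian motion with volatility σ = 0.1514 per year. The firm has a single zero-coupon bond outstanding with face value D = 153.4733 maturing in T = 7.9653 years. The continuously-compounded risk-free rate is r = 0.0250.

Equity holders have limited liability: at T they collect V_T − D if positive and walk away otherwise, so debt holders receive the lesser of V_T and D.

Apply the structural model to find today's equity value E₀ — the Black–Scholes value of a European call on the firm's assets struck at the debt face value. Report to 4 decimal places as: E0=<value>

Equity is a call on the firm's assets struck at D = 153.4733:
d₁ = [ln(V₀/D) + (r + σ²/2)T] / (σ√T)
   = [ln(362.7588/153.4733) + (0.0250 + 0.5·0.1514²)·7.9653] / (0.1514·√7.9653)
   = [0.860212 + 0.290423] / 0.427294 = 2.692839
d₂ = d₁ − σ√T = 2.692839 − 0.427294 = 2.265544
N(d₁) = 0.996458,  N(d₂) = 0.988260,  e^(−rT) = 0.819441
E₀ = V₀·N(d₁) − D·e^(−rT)·N(d₂)
   = 362.7588·0.996458 − 153.4733·0.819441·0.988260 = 237.187833

E0=237.1878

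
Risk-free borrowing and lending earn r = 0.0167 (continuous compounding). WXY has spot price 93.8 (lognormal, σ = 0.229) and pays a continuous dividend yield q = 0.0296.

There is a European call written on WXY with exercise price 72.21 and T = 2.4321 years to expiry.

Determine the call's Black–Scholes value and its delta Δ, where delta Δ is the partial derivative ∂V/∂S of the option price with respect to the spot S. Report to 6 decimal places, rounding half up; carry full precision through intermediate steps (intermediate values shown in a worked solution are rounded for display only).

σ√T = 0.229·√2.4321 = 0.357130
d₁ = (ln(S/K) + (r−q+σ²/2)T) / (σ√T) = (ln(93.8/72.21) + (0.0167−0.0296+0.229²/2)·2.4321) / 0.357130 = (0.261586 + 0.032397) / 0.357130 = 0.823183
d₂ = d₁ − σ√T = 0.823183 − 0.357130 = 0.466053
e^{−rT} = 0.960198
e^{−qT} = 0.930540
N(d₁) = 0.794798,  N(d₂) = 0.679411
Call price V = S·e^{−qT}·N(d₁) − K·e^{−rT}·N(d₂) = 69.373663 − 47.107565 = 22.266098
Δ = e^{−qT}·N(d₁) = 0.739591

price = 22.266098
Δ = 0.739591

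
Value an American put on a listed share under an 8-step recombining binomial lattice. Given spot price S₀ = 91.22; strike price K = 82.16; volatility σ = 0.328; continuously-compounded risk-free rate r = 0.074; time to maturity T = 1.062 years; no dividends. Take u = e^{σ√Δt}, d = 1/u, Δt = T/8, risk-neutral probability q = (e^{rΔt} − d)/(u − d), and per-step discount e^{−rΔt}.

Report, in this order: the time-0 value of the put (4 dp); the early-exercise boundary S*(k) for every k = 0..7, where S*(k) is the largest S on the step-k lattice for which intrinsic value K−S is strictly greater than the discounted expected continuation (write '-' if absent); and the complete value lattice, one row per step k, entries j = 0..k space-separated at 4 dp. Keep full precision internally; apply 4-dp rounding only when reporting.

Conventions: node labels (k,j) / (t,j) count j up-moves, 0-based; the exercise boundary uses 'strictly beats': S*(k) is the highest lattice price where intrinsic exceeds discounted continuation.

Δt=0.13275, u=1.12694, d=0.88736, q=0.51136, disc=e^(-rΔt)=0.99022
k=8 terminal: V=max(K-S,0) → 47.0943 37.6268 25.6030 10.3329 0.0000 0.0000 0.0000 0.0000 0.0000
k=7: j=0 S=39.5169 intr=42.6431 cont=41.8399 V=42.6431[EX]; j=1 S=50.1863 intr=31.9737 cont=31.1705 V=31.9737[EX]; j=2 S=63.7363 intr=18.4237 cont=17.6205 V=18.4237[EX]; j=3 S=80.9448 intr=1.2152 cont=4.9997 V=4.9997[hold]; j=4 S=102.7995 intr=0.0000 cont=0.0000 V=0.0000[hold]; j=5 S=130.5548 intr=0.0000 cont=0.0000 V=0.0000[hold]; j=6 S=165.8040 intr=0.0000 cont=0.0000 V=0.0000[hold]; j=7 S=210.5702 intr=0.0000 cont=0.0000 V=0.0000[hold]  S*(7)=63.7363
k=6: j=0 S=44.5332 intr=37.6268 cont=36.8236 V=37.6268[EX]; j=1 S=56.5570 intr=25.6030 cont=24.7999 V=25.6030[EX]; j=2 S=71.8271 intr=10.3329 cont=11.4461 V=11.4461[hold]; j=3 S=91.2200 intr=0.0000 cont=2.4191 V=2.4191[hold]; j=4 S=115.8489 intr=0.0000 cont=0.0000 V=0.0000[hold]; j=5 S=147.1275 intr=0.0000 cont=0.0000 V=0.0000[hold]; j=6 S=186.8512 intr=0.0000 cont=0.0000 V=0.0000[hold]  S*(6)=56.5570
k=5: j=0 S=50.1863 intr=31.9737 cont=31.1705 V=31.9737[EX]; j=1 S=63.7363 intr=18.4237 cont=18.1842 V=18.4237[EX]; j=2 S=80.9448 intr=1.2152 cont=6.7633 V=6.7633[hold]; j=3 S=102.7995 intr=0.0000 cont=1.1705 V=1.1705[hold]; j=4 S=130.5548 intr=0.0000 cont=0.0000 V=0.0000[hold]; j=5 S=165.8040 intr=0.0000 cont=0.0000 V=0.0000[hold]  S*(5)=63.7363
k=4: j=0 S=56.5570 intr=25.6030 cont=24.7999 V=25.6030[EX]; j=1 S=71.8271 intr=10.3329 cont=12.3392 V=12.3392[hold]; j=2 S=91.2200 intr=0.0000 cont=3.8652 V=3.8652[hold]; j=3 S=115.8489 intr=0.0000 cont=0.5664 V=0.5664[hold]; j=4 S=147.1275 intr=0.0000 cont=0.0000 V=0.0000[hold]  S*(4)=56.5570
k=3: j=0 S=63.7363 intr=18.4237 cont=18.6364 V=18.6364[hold]; j=1 S=80.9448 intr=1.2152 cont=7.9276 V=7.9276[hold]; j=2 S=102.7995 intr=0.0000 cont=2.1570 V=2.1570[hold]; j=3 S=130.5548 intr=0.0000 cont=0.2740 V=0.2740[hold]  S*(3)=-
k=2: j=0 S=71.8271 intr=10.3329 cont=13.0317 V=13.0317[hold]; j=1 S=91.2200 intr=0.0000 cont=4.9281 V=4.9281[hold]; j=2 S=115.8489 intr=0.0000 cont=1.1825 V=1.1825[hold]  S*(2)=-
k=1: j=0 S=80.9448 intr=1.2152 cont=8.8009 V=8.8009[hold]; j=1 S=102.7995 intr=0.0000 cont=2.9833 V=2.9833[hold]  S*(1)=-
k=0: j=0 S=91.2200 intr=0.0000 cont=5.7690 V=5.7690[hold]  S*(0)=-

price = 5.7690
boundary = - - - - 56.5570 63.7363 56.5570 63.7363
tree:
5.7690
8.8009 2.9833
13.0317 4.9281 1.1825
18.6364 7.9276 2.1570 0.2740
25.6030 12.3392 3.8652 0.5664 0.0000
31.9737 18.4237 6.7633 1.1705 0.0000 0.0000
37.6268 25.6030 11.4461 2.4191 0.0000 0.0000 0.0000
42.6431 31.9737 18.4237 4.9997 0.0000 0.0000 0.0000 0.0000
47.0943 37.6268 25.6030 10.3329 0.0000 0.0000 0.0000 0.0000 0.0000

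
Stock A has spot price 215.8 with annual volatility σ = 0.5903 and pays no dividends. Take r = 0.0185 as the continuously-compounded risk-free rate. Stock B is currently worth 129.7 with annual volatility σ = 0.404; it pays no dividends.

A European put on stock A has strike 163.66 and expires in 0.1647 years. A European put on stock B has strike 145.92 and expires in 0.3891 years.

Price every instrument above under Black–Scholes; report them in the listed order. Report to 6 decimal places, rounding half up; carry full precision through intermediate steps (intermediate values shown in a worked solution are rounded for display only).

price(stock A put K=163.66) = 2.683717
price(stock B put K=145.92) = 22.649684

[stock A put K=163.66]
σ√T = 0.5903·√0.1647 = 0.239563
d₁ = (ln(S/K) + (r+σ²/2)T) / (σ√T) = (ln(215.8/163.66) + (0.0185+0.5903²/2)·0.1647) / 0.239563 = (0.276561 + 0.031742) / 0.239563 = 1.286940
d₂ = d₁ − σ√T = 1.286940 − 0.239563 = 1.047377
e^{−rT} = 0.996958
N(−d₁) = 0.099058,  N(−d₂) = 0.147463
price = K·e^{−rT}·N(−d₂) − S·N(−d₁) = 24.060347 − 21.376631 = 2.683717
[stock B put K=145.92]
σ√T = 0.404·√0.3891 = 0.252007
d₁ = (ln(S/K) + (r+σ²/2)T) / (σ√T) = (ln(129.7/145.92) + (0.0185+0.404²/2)·0.3891) / 0.252007 = (-0.117834 + 0.038952) / 0.252007 = -0.313017
d₂ = d₁ − σ√T = -0.313017 − 0.252007 = -0.565024
e^{−rT} = 0.992827
N(−d₁) = 0.622866,  N(−d₂) = 0.713971
price = K·e^{−rT}·N(−d₂) − S·N(−d₁) = 103.435430 − 80.785746 = 22.649684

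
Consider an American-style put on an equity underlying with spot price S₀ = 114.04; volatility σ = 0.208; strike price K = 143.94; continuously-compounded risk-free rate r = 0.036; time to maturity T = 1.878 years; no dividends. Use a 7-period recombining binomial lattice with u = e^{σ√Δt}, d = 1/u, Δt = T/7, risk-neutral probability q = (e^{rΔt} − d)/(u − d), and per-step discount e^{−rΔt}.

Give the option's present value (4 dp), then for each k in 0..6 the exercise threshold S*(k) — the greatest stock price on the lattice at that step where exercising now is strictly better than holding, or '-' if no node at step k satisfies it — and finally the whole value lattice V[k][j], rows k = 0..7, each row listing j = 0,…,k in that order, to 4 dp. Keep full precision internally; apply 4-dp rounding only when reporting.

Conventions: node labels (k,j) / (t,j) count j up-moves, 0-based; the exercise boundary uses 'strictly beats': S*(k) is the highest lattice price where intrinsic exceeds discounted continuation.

Δt=0.26829, u=1.11375, d=0.89786, q=0.51805, disc=e^(-rΔt)=0.99039
k=7 terminal: V=max(K-S,0) → 90.2946 77.3957 61.3953 41.5476 16.9275 0.0000 0.0000 0.0000
k=6: j=0 S=59.7477 intr=84.1923 cont=82.8087 V=84.1923[EX]; j=1 S=74.1140 intr=69.8260 cont=68.4425 V=69.8260[EX]; j=2 S=91.9345 intr=52.0055 cont=50.6220 V=52.0055[EX]; j=3 S=114.0400 intr=29.9000 cont=28.5165 V=29.9000[EX]; j=4 S=141.4607 intr=2.4793 cont=8.0799 V=8.0799[hold]; j=5 S=175.4746 intr=0.0000 cont=0.0000 V=0.0000[hold]; j=6 S=217.6672 intr=0.0000 cont=0.0000 V=0.0000[hold]  S*(6)=114.0400
k=5: j=0 S=66.5443 intr=77.3957 cont=76.0122 V=77.3957[EX]; j=1 S=82.5447 intr=61.3953 cont=60.0117 V=61.3953[EX]; j=2 S=102.3924 intr=41.5476 cont=40.1640 V=41.5476[EX]; j=3 S=127.0125 intr=16.9275 cont=18.4174 V=18.4174[hold]; j=4 S=157.5524 intr=0.0000 cont=3.8567 V=3.8567[hold]; j=5 S=195.4356 intr=0.0000 cont=0.0000 V=0.0000[hold]  S*(5)=102.3924
k=4: j=0 S=74.1140 intr=69.8260 cont=68.4425 V=69.8260[EX]; j=1 S=91.9345 intr=52.0055 cont=50.6220 V=52.0055[EX]; j=2 S=114.0400 intr=29.9000 cont=29.2809 V=29.9000[EX]; j=3 S=141.4607 intr=2.4793 cont=10.7698 V=10.7698[hold]; j=4 S=175.4746 intr=0.0000 cont=1.8409 V=1.8409[hold]  S*(4)=114.0400
k=3: j=0 S=82.5447 intr=61.3953 cont=60.0117 V=61.3953[EX]; j=1 S=102.3924 intr=41.5476 cont=40.1640 V=41.5476[EX]; j=2 S=127.0125 intr=16.9275 cont=19.7975 V=19.7975[hold]; j=3 S=157.5524 intr=0.0000 cont=6.0851 V=6.0851[hold]  S*(3)=102.3924
k=2: j=0 S=91.9345 intr=52.0055 cont=50.6220 V=52.0055[EX]; j=1 S=114.0400 intr=29.9000 cont=29.9890 V=29.9890[hold]; j=2 S=141.4607 intr=2.4793 cont=12.5719 V=12.5719[hold]  S*(2)=91.9345
k=1: j=0 S=102.3924 intr=41.5476 cont=40.2097 V=41.5476[EX]; j=1 S=127.0125 intr=16.9275 cont=20.7646 V=20.7646[hold]  S*(1)=102.3924
k=0: j=0 S=114.0400 intr=29.9000 cont=30.4852 V=30.4852[hold]  S*(0)=-

price = 30.4852
boundary = - 102.3924 91.9345 102.3924 114.0400 102.3924 114.0400
tree:
30.4852
41.5476 20.7646
52.0055 29.9890 12.5719
61.3953 41.5476 19.7975 6.0851
69.8260 52.0055 29.9000 10.7698 1.8409
77.3957 61.3953 41.5476 18.4174 3.8567 0.0000
84.1923 69.8260 52.0055 29.9000 8.0799 0.0000 0.0000
90.2946 77.3957 61.3953 41.5476 16.9275 0.0000 0.0000 0.0000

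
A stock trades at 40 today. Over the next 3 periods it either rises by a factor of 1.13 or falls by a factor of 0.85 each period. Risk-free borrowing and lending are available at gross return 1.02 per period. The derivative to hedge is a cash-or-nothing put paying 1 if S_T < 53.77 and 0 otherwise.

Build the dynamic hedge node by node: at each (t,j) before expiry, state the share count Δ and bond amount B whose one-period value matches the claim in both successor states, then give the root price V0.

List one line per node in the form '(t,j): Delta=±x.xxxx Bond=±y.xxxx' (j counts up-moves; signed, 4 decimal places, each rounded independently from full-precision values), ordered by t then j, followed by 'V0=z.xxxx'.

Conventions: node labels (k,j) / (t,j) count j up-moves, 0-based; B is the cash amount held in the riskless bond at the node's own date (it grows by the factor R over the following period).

Under the risk-neutral measure, an up-move has probability p* = (R−d)/(u−d) = 0.6071 and values discount at R = 1.02.
Terminal payoffs: V(3,0)=1.0000, V(3,1)=1.0000, V(3,2)=1.0000, V(3,3)=0.0000
(2,0): S=28.9000. Δ = (V_up−V_dn)/(S_up−S_dn) = (1.0000−1.0000)/(32.6570−24.5650) = 0.0000. V = [p*·1.0000 + (1−p*)·1.0000]/1.02 = 0.9804. B = V − Δ·S = 0.9804.
(2,1): S=38.4200. Δ = (V_up−V_dn)/(S_up−S_dn) = (1.0000−1.0000)/(43.4146−32.6570) = 0.0000. V = [p*·1.0000 + (1−p*)·1.0000]/1.02 = 0.9804. B = V − Δ·S = 0.9804.
(2,2): S=51.0760. Δ = (V_up−V_dn)/(S_up−S_dn) = (0.0000−1.0000)/(57.7159−43.4146) = -0.0699. V = [p*·0.0000 + (1−p*)·1.0000]/1.02 = 0.3852. B = V − Δ·S = 3.9566.
(1,0): S=34.0000. Δ = (V_up−V_dn)/(S_up−S_dn) = (0.9804−0.9804)/(38.4200−28.9000) = 0.0000. V = [p*·0.9804 + (1−p*)·0.9804]/1.02 = 0.9612. B = V − Δ·S = 0.9612.
(1,1): S=45.2000. Δ = (V_up−V_dn)/(S_up−S_dn) = (0.3852−0.9804)/(51.0760−38.4200) = -0.0470. V = [p*·0.3852 + (1−p*)·0.9804]/1.02 = 0.6069. B = V − Δ·S = 2.7327.
(0,0): S=40.0000. Δ = (V_up−V_dn)/(S_up−S_dn) = (0.6069−0.9612)/(45.2000−34.0000) = -0.0316. V = [p*·0.6069 + (1−p*)·0.9612]/1.02 = 0.7314. B = V − Δ·S = 1.9968.
Verification: the root portfolio costs Δ(0,0)·S0 + B(0,0) = 0.7314, matching V0.

(0,0): Delta=-0.0316 Bond=1.9968
(1,0): Delta=0.0000 Bond=0.9612
(1,1): Delta=-0.0470 Bond=2.7327
(2,0): Delta=0.0000 Bond=0.9804
(2,1): Delta=0.0000 Bond=0.9804
(2,2): Delta=-0.0699 Bond=3.9566
V0=0.7314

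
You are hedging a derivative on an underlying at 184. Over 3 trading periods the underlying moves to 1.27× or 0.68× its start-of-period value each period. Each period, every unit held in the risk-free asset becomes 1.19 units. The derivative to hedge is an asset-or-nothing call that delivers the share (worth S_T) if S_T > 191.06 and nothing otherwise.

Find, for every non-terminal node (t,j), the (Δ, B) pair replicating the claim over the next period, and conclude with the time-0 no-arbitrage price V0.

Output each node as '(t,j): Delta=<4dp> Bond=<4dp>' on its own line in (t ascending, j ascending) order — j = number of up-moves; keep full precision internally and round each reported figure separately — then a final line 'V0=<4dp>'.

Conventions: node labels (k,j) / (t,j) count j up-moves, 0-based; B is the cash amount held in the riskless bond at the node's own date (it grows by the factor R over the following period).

(0,0): Delta=1.1588 Bond=-32.3546
(1,0): Delta=1.9858 Bond=-141.9761
(1,1): Delta=1.0893 Bond=-22.2708
(2,0): Delta=0.0000 Bond=0.0000
(2,1): Delta=2.1525 Bond=-195.4538
(2,2): Delta=1.0000 Bond=0.0000
V0=180.8573

Risk-neutral probability p* = (R−d)/(u−d) = (1.19−0.68)/(1.27−0.68) = 0.8644.
Payoffs at expiry: V(3,0)=0.0000, V(3,1)=0.0000, V(3,2)=201.8060, V(3,3)=376.9025
  t=2,j=0: stock 85.0816 → up 108.0536 (V=0.0000), down 57.8555 (V=0.0000). Price 0.0000; hedge Δ=0.0000, bond B=0.0000.
  t=2,j=1: stock 158.9024 → up 201.8060 (V=201.8060), down 108.0536 (V=0.0000). Price 146.5903; hedge Δ=2.1525, bond B=-195.4538.
  t=2,j=2: stock 296.7736 → up 376.9025 (V=376.9025), down 201.8060 (V=201.8060). Price 296.7736; hedge Δ=1.0000, bond B=0.0000.
  t=1,j=0: stock 125.1200 → up 158.9024 (V=146.5903), down 85.0816 (V=0.0000). Price 106.4821; hedge Δ=1.9858, bond B=-141.9761.
  t=1,j=1: stock 233.6800 → up 296.7736 (V=296.7736), down 158.9024 (V=146.5903). Price 232.2771; hedge Δ=1.0893, bond B=-22.2708.
  t=0,j=0: stock 184.0000 → up 233.6800 (V=232.2771), down 125.1200 (V=106.4821). Price 180.8573; hedge Δ=1.1588, bond B=-32.3546.
As a check, the time-0 holding Δ(0,0)·S0 + B(0,0) comes to 180.8573 — exactly V0.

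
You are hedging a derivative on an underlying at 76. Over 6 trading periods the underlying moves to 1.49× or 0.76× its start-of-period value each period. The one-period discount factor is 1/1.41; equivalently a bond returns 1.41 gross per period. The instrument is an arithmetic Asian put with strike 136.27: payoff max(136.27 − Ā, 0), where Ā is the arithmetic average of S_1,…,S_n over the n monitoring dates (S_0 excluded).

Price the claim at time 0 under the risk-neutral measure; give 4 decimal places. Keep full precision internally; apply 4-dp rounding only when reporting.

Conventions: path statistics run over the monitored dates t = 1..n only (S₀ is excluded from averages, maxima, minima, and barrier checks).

Set p* = 0.8904 (from d < R < u); the path-dependent value is the discounted p*-expectation over all price paths.
Enumerate all 2^6 = 64 price paths (U = up ×1.49, D = down ×0.76); each path with k up-moves has probability p*^k·(1−p*)^(6−k).
DDDDDD: Ā=32.3817, payoff=103.8883, prob=0.000002
UDDDDD: Ā=63.4852, payoff=72.7848, prob=0.000014
DUDDDD: Ā=54.2385, payoff=82.0315, prob=0.000014
UUDDDD: Ā=106.3360, payoff=29.9340, prob=0.000114
DDUDDD: Ā=47.2110, payoff=89.0590, prob=0.000014
UDUDDD: Ā=92.5585, payoff=43.7115, prob=0.000114
DUUDDD: Ā=83.3118, payoff=52.9582, prob=0.000114
UUUDDD: Ā=163.3350, payoff=0.0000, prob=0.000929
DDDUDD: Ā=41.8702, payoff=94.3998, prob=0.000014
UDDUDD: Ā=82.0876, payoff=54.1824, prob=0.000114
DUDUDD: Ā=72.8409, payoff=63.4291, prob=0.000114
UUDUDD: Ā=142.8065, payoff=0.0000, prob=0.000929
DDUUDD: Ā=65.8134, payoff=70.4566, prob=0.000114
UDUUDD: Ā=129.0290, payoff=7.2410, prob=0.000929
DUUUDD: Ā=119.7823, payoff=16.4877, prob=0.000929
UUUUDD: Ā=234.8364, payoff=0.0000, prob=0.007549
DDDDUD: Ā=37.8111, payoff=98.4589, prob=0.000014
UDDDUD: Ā=74.1297, payoff=62.1403, prob=0.000114
DUDDUD: Ā=64.8830, payoff=71.3870, prob=0.000114
UUDDUD: Ā=127.2048, payoff=9.0652, prob=0.000929
DDUDUD: Ā=57.8555, payoff=78.4145, prob=0.000114
UDUDUD: Ā=113.4273, payoff=22.8427, prob=0.000929
DUUDUD: Ā=104.1806, payoff=32.0894, prob=0.000929
UUUDUD: Ā=204.2489, payoff=0.0000, prob=0.007549
DDDUUD: Ā=52.5147, payoff=83.7553, prob=0.000114
UDDUUD: Ā=102.9564, payoff=33.3136, prob=0.000929
DUDUUD: Ā=93.7097, payoff=42.5603, prob=0.000929
UUDUUD: Ā=183.7204, payoff=0.0000, prob=0.007549
DDUUUD: Ā=86.6822, payoff=49.5878, prob=0.000929
UDUUUD: Ā=169.9428, payoff=0.0000, prob=0.007549
DUUUUD: Ā=160.6962, payoff=0.0000, prob=0.007549
UUUUUD: Ā=315.0491, payoff=0.0000, prob=0.061337
DDDDDU: Ā=34.7262, payoff=101.5438, prob=0.000014
UDDDDU: Ā=68.0817, payoff=68.1883, prob=0.000114
DUDDDU: Ā=58.8350, payoff=77.4350, prob=0.000114
UUDDDU: Ā=115.3476, payoff=20.9224, prob=0.000929
DDUDDU: Ā=51.8075, payoff=84.4625, prob=0.000114
UDUDDU: Ā=101.5700, payoff=34.7000, prob=0.000929
DUUDDU: Ā=92.3234, payoff=43.9466, prob=0.000929
UUUDDU: Ā=181.0024, payoff=0.0000, prob=0.007549
DDDUDU: Ā=46.4667, payoff=89.8033, prob=0.000114
UDDUDU: Ā=91.0991, payoff=45.1709, prob=0.000929
DUDUDU: Ā=81.8524, payoff=54.4176, prob=0.000929
UUDUDU: Ā=160.4739, payoff=0.0000, prob=0.007549
DDUUDU: Ā=74.8250, payoff=61.4450, prob=0.000929
UDUUDU: Ā=146.6963, payoff=0.0000, prob=0.007549
DUUUDU: Ā=137.4497, payoff=0.0000, prob=0.007549
UUUUDU: Ā=269.4737, payoff=0.0000, prob=0.061337
DDDDUU: Ā=42.4076, payoff=93.8624, prob=0.000114
UDDDUU: Ā=83.1412, payoff=53.1288, prob=0.000929
DUDDUU: Ā=73.8945, payoff=62.3755, prob=0.000929
UUDDUU: Ā=144.8722, payoff=0.0000, prob=0.007549
DDUDUU: Ā=66.8671, payoff=69.4029, prob=0.000929
UDUDUU: Ā=131.0946, payoff=5.1754, prob=0.007549
DUUDUU: Ā=121.8480, payoff=14.4220, prob=0.007549
UUUDUU: Ā=238.8862, payoff=0.0000, prob=0.061337
DDDUUU: Ā=61.5262, payoff=74.7438, prob=0.000929
UDDUUU: Ā=120.6237, payoff=15.6463, prob=0.007549
DUDUUU: Ā=111.3771, payoff=24.8929, prob=0.007549
UUDUUU: Ā=218.3576, payoff=0.0000, prob=0.061337
DDUUUU: Ā=104.3496, payoff=31.9204, prob=0.007549
UDUUUU: Ā=204.5801, payoff=0.0000, prob=0.061337
DUUUUU: Ā=195.3334, payoff=0.0000, prob=0.061337
UUUUUU: Ā=382.9564, payoff=0.0000, prob=0.498360
Price = Σ prob·payoff / R^6 = 1.501273 / 7.858048 = 0.1910

price = 0.1910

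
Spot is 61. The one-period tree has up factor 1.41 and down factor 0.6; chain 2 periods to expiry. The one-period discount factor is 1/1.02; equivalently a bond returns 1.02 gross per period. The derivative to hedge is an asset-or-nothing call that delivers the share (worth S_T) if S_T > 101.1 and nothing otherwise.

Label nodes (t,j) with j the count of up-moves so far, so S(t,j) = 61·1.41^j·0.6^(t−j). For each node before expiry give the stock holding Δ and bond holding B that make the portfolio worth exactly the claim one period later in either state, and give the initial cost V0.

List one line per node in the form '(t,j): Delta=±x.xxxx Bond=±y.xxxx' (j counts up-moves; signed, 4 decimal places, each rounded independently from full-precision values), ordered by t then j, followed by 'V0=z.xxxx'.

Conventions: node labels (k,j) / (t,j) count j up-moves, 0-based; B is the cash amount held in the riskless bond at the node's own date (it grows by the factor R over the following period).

Since d<R<u, set p* = (R−d)/(u−d) = 0.5185; price each node as the discounted p*-expectation of its children.
Payoffs at expiry: V(2,0)=0.0000, V(2,1)=0.0000, V(2,2)=121.2741
(1,0): S=36.6000. Δ = (V_up−V_dn)/(S_up−S_dn) = (0.0000−0.0000)/(51.6060−21.9600) = 0.0000. V = [p*·0.0000 + (1−p*)·0.0000]/1.02 = 0.0000. B = V − Δ·S = 0.0000.
(1,1): S=86.0100. Δ = (V_up−V_dn)/(S_up−S_dn) = (121.2741−0.0000)/(121.2741−51.6060) = 1.7407. V = [p*·121.2741 + (1−p*)·0.0000]/1.02 = 61.6499. B = V − Δ·S = -88.0712.
(0,0): S=61.0000. Δ = (V_up−V_dn)/(S_up−S_dn) = (61.6499−0.0000)/(86.0100−36.6000) = 1.2477. V = [p*·61.6499 + (1−p*)·0.0000]/1.02 = 31.3398. B = V − Δ·S = -44.7711.
Check: Δ(0,0)·S0 + B(0,0) = 31.3398 = V0.

(0,0): Delta=1.2477 Bond=-44.7711
(1,0): Delta=0.0000 Bond=0.0000
(1,1): Delta=1.7407 Bond=-88.0712
V0=31.3398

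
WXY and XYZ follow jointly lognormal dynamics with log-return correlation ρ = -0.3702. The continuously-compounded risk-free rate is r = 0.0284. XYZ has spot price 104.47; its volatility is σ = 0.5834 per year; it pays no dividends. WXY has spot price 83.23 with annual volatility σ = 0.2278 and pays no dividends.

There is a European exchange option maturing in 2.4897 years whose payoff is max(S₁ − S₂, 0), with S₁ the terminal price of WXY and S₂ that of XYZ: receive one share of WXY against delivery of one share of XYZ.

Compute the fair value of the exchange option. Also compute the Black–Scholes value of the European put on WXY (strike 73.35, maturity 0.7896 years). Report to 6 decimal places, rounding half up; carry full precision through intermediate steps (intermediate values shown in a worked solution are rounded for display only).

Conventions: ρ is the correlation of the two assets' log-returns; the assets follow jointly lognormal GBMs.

exchange price = 29.492439
price(WXY put K=73.35) = 2.098750

σ_eff = √(σ₁² + σ₂² − 2ρσ₁σ₂) = √(0.2278² + 0.5834² − 2·-0.3702·0.2278·0.5834) = 0.700462
d₁ = (ln(S₁/S₂) + (q₂ − q₁ + σ_eff²/2)T) / (σ_eff√T) = (ln(83.23/104.47) + (0.0 − 0.0 + 0.245323)·2.4897) / 1.105243 = 0.346973
d₂ = d₁ − σ_eff√T = 0.346973 − 1.105243 = -0.758271
N(d₁) = 0.635694,  N(d₂) = 0.224145
V = S₁·e^{−q₁T}·N(d₁) − S₂·e^{−q₂T}·N(d₂) = 52.908817 − 23.416378 = 29.492439
[vanilla: WXY put K=73.35]
σ√T = 0.2278·√0.7896 = 0.202422
d₁ = (ln(S/K) + (r+σ²/2)T) / (σ√T) = (ln(83.23/73.35) + (0.0284+0.2278²/2)·0.7896) / 0.202422 = (0.126365 + 0.042912) / 0.202422 = 0.836260
d₂ = d₁ − σ√T = 0.836260 − 0.202422 = 0.633838
e^{−rT} = 0.977825
N(−d₁) = 0.201504,  N(−d₂) = 0.263093
price = K·e^{−rT}·N(−d₂) − S·N(−d₁) = 18.869951 − 16.771201 = 2.098750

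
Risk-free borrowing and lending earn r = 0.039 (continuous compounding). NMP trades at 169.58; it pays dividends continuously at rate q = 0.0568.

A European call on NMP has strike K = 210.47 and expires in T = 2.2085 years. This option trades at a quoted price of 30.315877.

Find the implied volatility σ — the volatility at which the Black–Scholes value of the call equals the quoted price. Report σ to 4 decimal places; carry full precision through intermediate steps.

At σ = 0.4963 the Black–Scholes value reproduces the quote:
σ√T = 0.4963·√2.2085 = 0.737553
d₁ = (ln(S/K) + (r−q+σ²/2)T) / (σ√T) = (ln(169.58/210.47) + (0.039−0.0568+0.4963²/2)·2.2085) / 0.737553 = (-0.216018 + 0.232681) / 0.737553 = 0.022591
d₂ = d₁ − σ√T = 0.022591 − 0.737553 = -0.714961
e^{−rT} = 0.917474
e^{−qT} = 0.882106
N(d₁) = 0.509012,  N(d₂) = 0.237316
V = S·e^{−qT}·N(d₁) − K·e^{−rT}·N(d₂) = 76.141847 − 45.825971 = 30.315877 (matching the quote); vega is positive throughout, so no other σ reproduces this price

sigma = 0.4963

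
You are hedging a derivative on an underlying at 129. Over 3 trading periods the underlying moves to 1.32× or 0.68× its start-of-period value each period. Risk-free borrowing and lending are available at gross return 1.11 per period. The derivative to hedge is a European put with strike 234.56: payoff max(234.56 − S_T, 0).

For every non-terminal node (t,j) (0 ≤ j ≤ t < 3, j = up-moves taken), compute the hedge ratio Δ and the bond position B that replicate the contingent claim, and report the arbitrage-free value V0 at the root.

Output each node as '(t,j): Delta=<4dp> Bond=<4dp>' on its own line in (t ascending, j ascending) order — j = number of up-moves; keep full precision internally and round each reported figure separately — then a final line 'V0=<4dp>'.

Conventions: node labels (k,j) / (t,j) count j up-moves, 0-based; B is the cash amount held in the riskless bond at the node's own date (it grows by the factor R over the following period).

The replicating-portfolio and risk-neutral prices coincide; use p* = (1.11−0.68)/(1.32−0.68) = 0.6719 for the latter.
Payoffs at expiry: V(3,0)=193.9983, V(3,1)=155.8225, V(3,2)=81.7167, V(3,3)=0.0000
(2,0): S=59.6496. Δ = (V_up−V_dn)/(S_up−S_dn) = (155.8225−193.9983)/(78.7375−40.5617) = -1.0000. V = [p*·155.8225 + (1−p*)·193.9983]/1.11 = 151.6657. B = V − Δ·S = 211.3153.
(2,1): S=115.7904. Δ = (V_up−V_dn)/(S_up−S_dn) = (81.7167−155.8225)/(152.8433−78.7375) = -1.0000. V = [p*·81.7167 + (1−p*)·155.8225]/1.11 = 95.5249. B = V − Δ·S = 211.3153.
(2,2): S=224.7696. Δ = (V_up−V_dn)/(S_up−S_dn) = (0.0000−81.7167)/(296.6959−152.8433) = -0.5681. V = [p*·0.0000 + (1−p*)·81.7167]/1.11 = 24.1561. B = V − Δ·S = 151.8384.
(1,0): S=87.7200. Δ = (V_up−V_dn)/(S_up−S_dn) = (95.5249−151.6657)/(115.7904−59.6496) = -1.0000. V = [p*·95.5249 + (1−p*)·151.6657]/1.11 = 102.6542. B = V − Δ·S = 190.3742.
(1,1): S=170.2800. Δ = (V_up−V_dn)/(S_up−S_dn) = (24.1561−95.5249)/(224.7696−115.7904) = -0.6549. V = [p*·24.1561 + (1−p*)·95.5249]/1.11 = 42.8595. B = V − Δ·S = 154.3732.
(0,0): S=129.0000. Δ = (V_up−V_dn)/(S_up−S_dn) = (42.8595−102.6542)/(170.2800−87.7200) = -0.7243. V = [p*·42.8595 + (1−p*)·102.6542]/1.11 = 56.2879. B = V − Δ·S = 149.7171.
Check: Δ(0,0)·S0 + B(0,0) = 56.2879 = V0.

(0,0): Delta=-0.7243 Bond=149.7171
(1,0): Delta=-1.0000 Bond=190.3742
(1,1): Delta=-0.6549 Bond=154.3732
(2,0): Delta=-1.0000 Bond=211.3153
(2,1): Delta=-1.0000 Bond=211.3153
(2,2): Delta=-0.5681 Bond=151.8384
V0=56.2879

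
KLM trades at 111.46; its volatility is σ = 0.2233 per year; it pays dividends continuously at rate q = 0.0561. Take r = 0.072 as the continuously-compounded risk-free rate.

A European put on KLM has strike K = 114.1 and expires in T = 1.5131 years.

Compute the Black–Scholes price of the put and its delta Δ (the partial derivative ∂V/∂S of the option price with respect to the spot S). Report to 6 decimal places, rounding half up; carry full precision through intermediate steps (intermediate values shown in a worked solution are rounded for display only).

σ√T = 0.2233·√1.5131 = 0.274677
d₁ = (ln(S/K) + (r−q+σ²/2)T) / (σ√T) = (ln(111.46/114.1) + (0.072−0.0561+0.2233²/2)·1.5131) / 0.274677 = (-0.023409 + 0.061782) / 0.274677 = 0.139701
d₂ = d₁ − σ√T = 0.139701 − 0.274677 = -0.134976
e^{−rT} = 0.896781
e^{−qT} = 0.918618
N(−d₁) = 0.444448,  N(−d₂) = 0.553685
Put price V = K·e^{−rT}·N(−d₂) − S·e^{−qT}·N(−d₁) = 56.654549 − 45.506684 = 11.147865
Δ = −e^{−qT}·N(−d₁) = -0.408278

price = 11.147865
Δ = -0.408278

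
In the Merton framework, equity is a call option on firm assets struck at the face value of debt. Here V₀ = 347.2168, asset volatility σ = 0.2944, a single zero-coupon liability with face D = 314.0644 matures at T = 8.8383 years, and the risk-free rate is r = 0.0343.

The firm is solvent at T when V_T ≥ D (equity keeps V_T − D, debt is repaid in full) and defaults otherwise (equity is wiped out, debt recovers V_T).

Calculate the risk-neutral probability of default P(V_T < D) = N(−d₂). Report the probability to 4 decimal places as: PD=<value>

PD=0.4907

Work the structural quantities from V₀ = 347.2168 against face 314.0644:
d₁ = [ln(V₀/D) + (r + σ²/2)T] / (σ√T)
   = [ln(347.2168/314.0644) + (0.0343 + 0.5·0.2944²)·8.8383] / (0.2944·√8.8383)
   = [0.100351 + 0.686167] / 0.875230 = 0.898642
d₂ = d₁ − σ√T = 0.898642 − 0.875230 = 0.023412
risk-neutral PD = N(−d₂) = N(-0.023412) = 0.490661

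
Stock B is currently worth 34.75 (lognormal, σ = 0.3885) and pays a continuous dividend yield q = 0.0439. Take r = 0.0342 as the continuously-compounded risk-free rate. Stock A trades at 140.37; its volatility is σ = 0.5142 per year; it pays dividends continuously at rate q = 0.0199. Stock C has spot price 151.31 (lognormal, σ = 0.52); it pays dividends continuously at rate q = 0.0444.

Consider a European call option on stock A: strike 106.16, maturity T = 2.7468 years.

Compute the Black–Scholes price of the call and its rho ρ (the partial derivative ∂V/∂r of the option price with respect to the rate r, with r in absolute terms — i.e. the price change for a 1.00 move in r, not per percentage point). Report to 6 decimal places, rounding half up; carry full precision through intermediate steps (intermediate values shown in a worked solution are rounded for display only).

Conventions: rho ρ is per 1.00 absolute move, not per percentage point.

price = 58.438128
ρ = 127.197961

σ√T = 0.5142·√2.7468 = 0.852208
d₁ = (ln(S/K) + (r−q+σ²/2)T) / (σ√T) = (ln(140.37/106.16) + (0.0342−0.0199+0.5142²/2)·2.7468) / 0.852208 = (0.279334 + 0.402408) / 0.852208 = 0.799972
d₂ = d₁ − σ√T = 0.799972 − 0.852208 = -0.052236
e^{−rT} = 0.910337
e^{−qT} = 0.946806
N(d₁) = 0.788137,  N(d₂) = 0.479170
Call price V = S·e^{−qT}·N(d₁) − K·e^{−rT}·N(d₂) = 104.745817 − 46.307689 = 58.438128
ρ = K·T·e^{−rT}·N(d₂) = 127.197961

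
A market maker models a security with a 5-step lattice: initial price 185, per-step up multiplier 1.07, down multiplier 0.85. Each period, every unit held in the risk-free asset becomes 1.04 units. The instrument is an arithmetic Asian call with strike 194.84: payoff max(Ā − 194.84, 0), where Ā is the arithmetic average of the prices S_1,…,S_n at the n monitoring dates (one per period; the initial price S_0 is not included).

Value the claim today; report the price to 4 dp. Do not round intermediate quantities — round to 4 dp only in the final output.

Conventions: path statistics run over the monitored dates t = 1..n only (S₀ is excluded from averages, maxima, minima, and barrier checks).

No-arbitrage gives p* = (R−d)/(u−d) = 0.8636: enumerate every path, weight its payoff by its p*-probability, and discount by R^5.
Enumerate all 2^5 = 32 price paths (U = up ×1.07, D = down ×0.85); each path with k up-moves has probability p*^k·(1−p*)^(5−k).
DDDDD: Ā=116.6365, payoff=0.0000, prob=0.000047
UDDDD: Ā=146.8247, payoff=0.0000, prob=0.000299
DUDDD: Ā=138.6847, payoff=0.0000, prob=0.000299
UUDDD: Ā=174.5796, payoff=0.0000, prob=0.001891
DDUDD: Ā=131.7657, payoff=0.0000, prob=0.000299
UDUDD: Ā=165.8698, payoff=0.0000, prob=0.001891
DUUDD: Ā=157.7298, payoff=0.0000, prob=0.001891
UUUDD: Ā=198.5540, payoff=3.7140, prob=0.011978
DDDUD: Ā=125.8846, payoff=0.0000, prob=0.000299
UDDUD: Ā=158.4664, payoff=0.0000, prob=0.001891
DUDUD: Ā=150.3264, payoff=0.0000, prob=0.001891
UUDUD: Ā=189.2345, payoff=0.0000, prob=0.011978
DDUUD: Ā=143.4074, payoff=0.0000, prob=0.001891
UDUUD: Ā=180.5247, payoff=0.0000, prob=0.011978
DUUUD: Ā=172.3847, payoff=0.0000, prob=0.011978
UUUUD: Ā=217.0019, payoff=22.1619, prob=0.075862
DDDDU: Ā=120.8856, payoff=0.0000, prob=0.000299
UDDDU: Ā=152.1736, payoff=0.0000, prob=0.001891
DUDDU: Ā=144.0336, payoff=0.0000, prob=0.001891
UUDDU: Ā=181.3129, payoff=0.0000, prob=0.011978
DDUDU: Ā=137.1146, payoff=0.0000, prob=0.001891
UDUDU: Ā=172.6031, payoff=0.0000, prob=0.011978
DUUDU: Ā=164.4631, payoff=0.0000, prob=0.011978
UUUDU: Ā=207.0300, payoff=12.1900, prob=0.075862
DDDUU: Ā=131.2335, payoff=0.0000, prob=0.001891
UDDUU: Ā=165.1998, payoff=0.0000, prob=0.011978
DUDUU: Ā=157.0598, payoff=0.0000, prob=0.011978
UUDUU: Ā=197.7105, payoff=2.8705, prob=0.075862
DDUUU: Ā=150.1408, payoff=0.0000, prob=0.011978
UDUUU: Ā=189.0007, payoff=0.0000, prob=0.075862
DUUUU: Ā=180.8607, payoff=0.0000, prob=0.075862
UUUUU: Ā=227.6718, payoff=32.8318, prob=0.480457
Price = Σ prob·payoff / R^5 = 18.642493 / 1.216653 = 15.3228

price = 15.3228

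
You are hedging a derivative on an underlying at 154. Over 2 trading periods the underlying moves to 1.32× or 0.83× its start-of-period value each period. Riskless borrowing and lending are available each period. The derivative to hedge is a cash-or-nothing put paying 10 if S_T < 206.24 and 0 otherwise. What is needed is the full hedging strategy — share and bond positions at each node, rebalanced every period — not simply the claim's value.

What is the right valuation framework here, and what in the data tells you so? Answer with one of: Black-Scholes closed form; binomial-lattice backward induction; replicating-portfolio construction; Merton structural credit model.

framework: replicating-portfolio construction

Key observation: the mandate to exhibit the hedge at every date and state singles out the replicating-portfolio construction on the 2-period tree with factors 1.32 and 0.83 from 154.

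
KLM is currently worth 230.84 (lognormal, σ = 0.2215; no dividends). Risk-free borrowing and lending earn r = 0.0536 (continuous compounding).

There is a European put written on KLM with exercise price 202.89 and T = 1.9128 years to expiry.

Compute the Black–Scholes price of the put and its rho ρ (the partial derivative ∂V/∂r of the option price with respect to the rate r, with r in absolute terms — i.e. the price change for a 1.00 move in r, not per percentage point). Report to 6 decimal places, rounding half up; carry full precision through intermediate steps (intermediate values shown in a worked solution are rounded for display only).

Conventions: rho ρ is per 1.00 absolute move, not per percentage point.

σ√T = 0.2215·√1.9128 = 0.306343
d₁ = (ln(S/K) + (r+σ²/2)T) / (σ√T) = (ln(230.84/202.89) + (0.0536+0.2215²/2)·1.9128) / 0.306343 = (0.129061 + 0.149449) / 0.306343 = 0.909143
d₂ = d₁ − σ√T = 0.909143 − 0.306343 = 0.602800
e^{−rT} = 0.902555
N(−d₁) = 0.181637,  N(−d₂) = 0.273321
Put price V = K·e^{−rT}·N(−d₂) − S·N(−d₁) = 50.050325 − 41.929132 = 8.121192
ρ = −K·T·e^{−rT}·N(−d₂) = -95.736261

price = 8.121192
ρ = -95.736261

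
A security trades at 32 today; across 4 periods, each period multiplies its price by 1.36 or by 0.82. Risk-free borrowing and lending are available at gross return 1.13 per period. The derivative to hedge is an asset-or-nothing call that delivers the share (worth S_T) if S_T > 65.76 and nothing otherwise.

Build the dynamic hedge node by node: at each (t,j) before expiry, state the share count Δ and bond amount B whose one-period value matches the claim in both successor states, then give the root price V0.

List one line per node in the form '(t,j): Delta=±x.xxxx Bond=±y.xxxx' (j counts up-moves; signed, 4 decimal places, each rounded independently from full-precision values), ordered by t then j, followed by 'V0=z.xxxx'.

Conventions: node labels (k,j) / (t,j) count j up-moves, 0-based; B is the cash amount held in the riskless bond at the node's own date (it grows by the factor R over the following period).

(0,0): Delta=1.4446 Bond=-25.8868
(1,0): Delta=1.2023 Bond=-22.8929
(1,1): Delta=1.5530 Bond=-33.9701
(2,0): Delta=0.0000 Bond=0.0000
(2,1): Delta=1.7401 Bond=-45.0621
(2,2): Delta=1.4693 Bond=-33.4332
(3,0): Delta=0.0000 Bond=0.0000
(3,1): Delta=0.0000 Bond=0.0000
(3,2): Delta=2.5185 Bond=-88.6997
(3,3): Delta=1.0000 Bond=0.0000
V0=20.3409

No-arbitrage ⇒ martingale measure with p* = (R−d)/(u−d) = 0.5741.
Expiry values: V(4,0)=0.0000, V(4,1)=0.0000, V(4,2)=0.0000, V(4,3)=66.0056, V(4,4)=109.4726
(3,0): S=17.6438. Δ = (V_up−V_dn)/(S_up−S_dn) = (0.0000−0.0000)/(23.9955−14.4679) = 0.0000. V = [p*·0.0000 + (1−p*)·0.0000]/1.13 = 0.0000. B = V − Δ·S = 0.0000.
(3,1): S=29.2628. Δ = (V_up−V_dn)/(S_up−S_dn) = (0.0000−0.0000)/(39.7975−23.9955) = 0.0000. V = [p*·0.0000 + (1−p*)·0.0000]/1.13 = 0.0000. B = V − Δ·S = 0.0000.
(3,2): S=48.5335. Δ = (V_up−V_dn)/(S_up−S_dn) = (66.0056−0.0000)/(66.0056−39.7975) = 2.5185. V = [p*·66.0056 + (1−p*)·0.0000]/1.13 = 33.5328. B = V − Δ·S = -88.6997.
(3,3): S=80.4946. Δ = (V_up−V_dn)/(S_up−S_dn) = (109.4726−66.0056)/(109.4726−66.0056) = 1.0000. V = [p*·109.4726 + (1−p*)·66.0056]/1.13 = 80.4946. B = V − Δ·S = 0.0000.
(2,0): S=21.5168. Δ = (V_up−V_dn)/(S_up−S_dn) = (0.0000−0.0000)/(29.2628−17.6438) = 0.0000. V = [p*·0.0000 + (1−p*)·0.0000]/1.13 = 0.0000. B = V − Δ·S = 0.0000.
(2,1): S=35.6864. Δ = (V_up−V_dn)/(S_up−S_dn) = (33.5328−0.0000)/(48.5335−29.2628) = 1.7401. V = [p*·33.5328 + (1−p*)·0.0000]/1.13 = 17.0357. B = V − Δ·S = -45.0621.
(2,2): S=59.1872. Δ = (V_up−V_dn)/(S_up−S_dn) = (80.4946−33.5328)/(80.4946−48.5335) = 1.4693. V = [p*·80.4946 + (1−p*)·33.5328]/1.13 = 53.5331. B = V − Δ·S = -33.4332.
(1,0): S=26.2400. Δ = (V_up−V_dn)/(S_up−S_dn) = (17.0357−0.0000)/(35.6864−21.5168) = 1.2023. V = [p*·17.0357 + (1−p*)·0.0000]/1.13 = 8.6546. B = V − Δ·S = -22.8929.
(1,1): S=43.5200. Δ = (V_up−V_dn)/(S_up−S_dn) = (53.5331−17.0357)/(59.1872−35.6864) = 1.5530. V = [p*·53.5331 + (1−p*)·17.0357]/1.13 = 33.6176. B = V − Δ·S = -33.9701.
(0,0): S=32.0000. Δ = (V_up−V_dn)/(S_up−S_dn) = (33.6176−8.6546)/(43.5200−26.2400) = 1.4446. V = [p*·33.6176 + (1−p*)·8.6546]/1.13 = 20.3409. B = V − Δ·S = -25.8868.
Verification: the root portfolio costs Δ(0,0)·S0 + B(0,0) = 20.3409, matching V0.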